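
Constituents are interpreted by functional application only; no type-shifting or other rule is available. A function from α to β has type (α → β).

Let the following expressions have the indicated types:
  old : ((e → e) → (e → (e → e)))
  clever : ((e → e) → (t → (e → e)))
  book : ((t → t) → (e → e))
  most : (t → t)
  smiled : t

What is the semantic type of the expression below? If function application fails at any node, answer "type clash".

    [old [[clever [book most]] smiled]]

[book most] — book of type ((t → t) → (e → e)) combines with most of type (t → t): type (e → e).
[clever [book most]] — clever of type ((e → e) → (t → (e → e))) combines with [book most] of type (e → e): type (t → (e → e)).
[[clever [book most]] smiled] — [clever [book most]] of type (t → (e → e)) combines with smiled of type t: type (e → e).
[old [[clever [book most]] smiled]] — old of type ((e → e) → (e → (e → e))) combines with [[clever [book most]] smiled] of type (e → e): type (e → (e → e)).

(e → (e → e))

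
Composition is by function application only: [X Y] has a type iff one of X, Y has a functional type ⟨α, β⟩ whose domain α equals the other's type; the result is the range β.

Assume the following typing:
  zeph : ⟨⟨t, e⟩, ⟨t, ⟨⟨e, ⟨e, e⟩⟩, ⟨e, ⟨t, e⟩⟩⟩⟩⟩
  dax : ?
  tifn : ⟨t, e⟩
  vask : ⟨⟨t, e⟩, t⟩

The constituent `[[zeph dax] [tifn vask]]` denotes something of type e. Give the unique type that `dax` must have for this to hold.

[[zeph dax] [tifn vask]] is required to be e. [tifn vask] : t cannot yield e as functor, so [zeph dax] : ⟨t, e⟩.
[zeph dax] is required to be ⟨t, e⟩. zeph : ⟨⟨t, e⟩, ⟨t, ⟨⟨e, ⟨e, e⟩⟩, ⟨e, ⟨t, e⟩⟩⟩⟩⟩ cannot yield ⟨t, e⟩ as functor, so dax : ⟨⟨⟨t, e⟩, ⟨t, ⟨⟨e, ⟨e, e⟩⟩, ⟨e, ⟨t, e⟩⟩⟩⟩⟩, ⟨t, e⟩⟩.

⟨⟨⟨t, e⟩, ⟨t, ⟨⟨e, ⟨e, e⟩⟩, ⟨e, ⟨t, e⟩⟩⟩⟩⟩, ⟨t, e⟩⟩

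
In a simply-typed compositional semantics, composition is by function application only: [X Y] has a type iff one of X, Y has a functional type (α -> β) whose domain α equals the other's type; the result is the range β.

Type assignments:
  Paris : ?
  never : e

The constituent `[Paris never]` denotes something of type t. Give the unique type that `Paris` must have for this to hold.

[Paris never] must have type t. The sister never has type e; that is not a function onto t, so Paris must be the functor, of type (e -> t).

(e -> t)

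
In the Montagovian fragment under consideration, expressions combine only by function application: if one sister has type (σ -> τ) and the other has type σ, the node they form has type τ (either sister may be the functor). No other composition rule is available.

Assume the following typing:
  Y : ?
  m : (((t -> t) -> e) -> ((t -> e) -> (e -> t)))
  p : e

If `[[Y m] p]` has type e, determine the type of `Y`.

At [[Y m] p] (required: e): p is e, which is not a function with range e; hence [Y m] is the functor — type (e -> e).
At [Y m] (required: (e -> e)): m is (((t -> t) -> e) -> ((t -> e) -> (e -> t))), which is not a function with range (e -> e); hence Y is the functor — type ((((t -> t) -> e) -> ((t -> e) -> (e -> t))) -> (e -> e)).

((((t -> t) -> e) -> ((t -> e) -> (e -> t))) -> (e -> e))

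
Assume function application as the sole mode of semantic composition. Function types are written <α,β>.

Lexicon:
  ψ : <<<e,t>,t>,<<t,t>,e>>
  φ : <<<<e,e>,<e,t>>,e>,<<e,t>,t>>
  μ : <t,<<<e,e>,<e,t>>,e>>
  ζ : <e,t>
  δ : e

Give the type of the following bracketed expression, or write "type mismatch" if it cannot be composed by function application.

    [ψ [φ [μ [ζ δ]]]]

[ζ δ]: functor ζ : <e,t>, argument δ : e; result t.
[μ [ζ δ]]: functor μ : <t,<<<e,e>,<e,t>>,e>>, argument [ζ δ] : t; result <<<e,e>,<e,t>>,e>.
[φ [μ [ζ δ]]]: functor φ : <<<<e,e>,<e,t>>,e>,<<e,t>,t>>, argument [μ [ζ δ]] : <<<e,e>,<e,t>>,e>; result <<e,t>,t>.
[ψ [φ [μ [ζ δ]]]]: functor ψ : <<<e,t>,t>,<<t,t>,e>>, argument [φ [μ [ζ δ]]] : <<e,t>,t>; result <<t,t>,e>.

<<t,t>,e>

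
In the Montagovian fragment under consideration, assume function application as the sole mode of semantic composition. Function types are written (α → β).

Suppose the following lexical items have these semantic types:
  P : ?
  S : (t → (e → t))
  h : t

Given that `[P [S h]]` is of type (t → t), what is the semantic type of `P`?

[P [S h]] is required to be (t → t). [S h] : (e → t) cannot yield (t → t) as functor, so P : ((e → t) → (t → t)).

((e → t) → (t → t))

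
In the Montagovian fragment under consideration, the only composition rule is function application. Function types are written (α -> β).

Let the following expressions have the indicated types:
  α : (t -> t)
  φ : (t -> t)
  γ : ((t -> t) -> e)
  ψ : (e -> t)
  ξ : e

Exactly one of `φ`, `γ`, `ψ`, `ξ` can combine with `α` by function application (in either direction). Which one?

φ : (t -> t) — no; α wants t, and φ wants t.
γ — combines: γ : ((t -> t) -> e) takes α : (t -> t) as argument, giving e.
ψ : (e -> t) — no; α wants t, and ψ wants e.
ξ : e — no; α wants t, and ξ wants nothing (atomic).

γ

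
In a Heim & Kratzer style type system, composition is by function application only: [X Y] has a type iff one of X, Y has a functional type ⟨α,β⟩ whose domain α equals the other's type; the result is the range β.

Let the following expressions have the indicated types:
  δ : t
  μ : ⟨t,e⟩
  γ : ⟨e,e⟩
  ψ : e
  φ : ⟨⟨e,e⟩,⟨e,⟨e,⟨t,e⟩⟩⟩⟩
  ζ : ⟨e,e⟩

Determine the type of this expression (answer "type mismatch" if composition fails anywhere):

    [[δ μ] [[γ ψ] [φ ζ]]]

[δ μ] — μ of type ⟨t,e⟩ combines with δ of type t: type e.
[γ ψ] — γ of type ⟨e,e⟩ combines with ψ of type e: type e.
[φ ζ] — φ of type ⟨⟨e,e⟩,⟨e,⟨e,⟨t,e⟩⟩⟩⟩ combines with ζ of type ⟨e,e⟩: type ⟨e,⟨e,⟨t,e⟩⟩⟩.
[[γ ψ] [φ ζ]] — [φ ζ] of type ⟨e,⟨e,⟨t,e⟩⟩⟩ combines with [γ ψ] of type e: type ⟨e,⟨t,e⟩⟩.
[[δ μ] [[γ ψ] [φ ζ]]] — [[γ ψ] [φ ζ]] of type ⟨e,⟨t,e⟩⟩ combines with [δ μ] of type e: type ⟨t,e⟩.

⟨t,e⟩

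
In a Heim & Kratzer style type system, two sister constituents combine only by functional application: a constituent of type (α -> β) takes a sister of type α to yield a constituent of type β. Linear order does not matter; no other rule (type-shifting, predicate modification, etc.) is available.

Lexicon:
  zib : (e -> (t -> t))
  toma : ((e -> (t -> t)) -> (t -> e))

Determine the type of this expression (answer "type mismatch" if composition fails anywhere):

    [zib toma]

[zib toma]: toma is ((e -> (t -> t)) -> (t -> e)), zib is (e -> (t -> t)); result (t -> e).

(t -> e)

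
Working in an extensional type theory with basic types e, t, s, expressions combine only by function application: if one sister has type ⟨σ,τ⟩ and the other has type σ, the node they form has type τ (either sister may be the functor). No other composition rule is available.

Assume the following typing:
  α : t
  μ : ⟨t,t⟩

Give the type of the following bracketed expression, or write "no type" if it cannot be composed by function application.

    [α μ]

[α μ]: functor μ : ⟨t,t⟩, argument α : t; result t.

t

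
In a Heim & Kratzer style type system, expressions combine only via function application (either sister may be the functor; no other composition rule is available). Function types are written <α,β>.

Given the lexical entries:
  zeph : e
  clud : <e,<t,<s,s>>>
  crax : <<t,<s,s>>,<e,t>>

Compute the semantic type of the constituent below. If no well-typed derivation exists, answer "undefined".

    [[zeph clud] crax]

<e,t>

[zeph clud]: functor clud : <e,<t,<s,s>>>, argument zeph : e; result <t,<s,s>>.
[[zeph clud] crax]: functor crax : <<t,<s,s>>,<e,t>>, argument [zeph clud] : <t,<s,s>>; result <e,t>.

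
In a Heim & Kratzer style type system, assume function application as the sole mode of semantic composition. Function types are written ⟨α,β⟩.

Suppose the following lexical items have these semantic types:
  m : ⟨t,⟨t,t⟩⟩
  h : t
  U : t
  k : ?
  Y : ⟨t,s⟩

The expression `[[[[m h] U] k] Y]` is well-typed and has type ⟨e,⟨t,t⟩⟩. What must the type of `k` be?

For [[[[m h] U] k] Y] to have type ⟨e,⟨t,t⟩⟩ with Y of type ⟨t,s⟩, [[[m h] U] k] must be the function: [[[m h] U] k] : ⟨⟨t,s⟩,⟨e,⟨t,t⟩⟩⟩.
For [[[m h] U] k] to have type ⟨⟨t,s⟩,⟨e,⟨t,t⟩⟩⟩ with [[m h] U] of type t, k must be the function: k : ⟨t,⟨⟨t,s⟩,⟨e,⟨t,t⟩⟩⟩⟩.

⟨t,⟨⟨t,s⟩,⟨e,⟨t,t⟩⟩⟩⟩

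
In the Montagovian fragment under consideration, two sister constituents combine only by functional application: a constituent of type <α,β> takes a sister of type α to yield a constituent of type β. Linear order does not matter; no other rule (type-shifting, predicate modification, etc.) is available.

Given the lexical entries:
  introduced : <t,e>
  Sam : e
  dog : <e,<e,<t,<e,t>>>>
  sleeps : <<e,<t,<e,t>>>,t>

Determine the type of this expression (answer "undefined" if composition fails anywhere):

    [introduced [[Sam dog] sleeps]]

[Sam dog]: functor dog : <e,<e,<t,<e,t>>>>, argument Sam : e; result <e,<t,<e,t>>>.
[[Sam dog] sleeps]: functor sleeps : <<e,<t,<e,t>>>,t>, argument [Sam dog] : <e,<t,<e,t>>>; result t.
[introduced [[Sam dog] sleeps]]: functor introduced : <t,e>, argument [[Sam dog] sleeps] : t; result e.

e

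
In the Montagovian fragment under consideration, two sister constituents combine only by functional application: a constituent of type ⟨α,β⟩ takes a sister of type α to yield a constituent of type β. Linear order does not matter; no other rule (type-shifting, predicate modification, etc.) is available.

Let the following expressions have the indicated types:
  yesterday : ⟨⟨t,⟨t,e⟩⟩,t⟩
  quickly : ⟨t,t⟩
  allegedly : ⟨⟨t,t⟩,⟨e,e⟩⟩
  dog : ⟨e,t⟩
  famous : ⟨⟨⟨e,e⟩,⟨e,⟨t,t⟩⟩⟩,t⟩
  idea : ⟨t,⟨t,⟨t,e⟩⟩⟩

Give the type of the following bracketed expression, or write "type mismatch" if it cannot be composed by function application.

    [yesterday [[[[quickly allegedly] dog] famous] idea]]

type mismatch

[quickly allegedly]: ⟨⟨t,t⟩,⟨e,e⟩⟩ applied to ⟨t,t⟩ yields ⟨e,e⟩.
[[quickly allegedly] dog]: ⟨e,e⟩ with ⟨e,t⟩ — neither is a function whose domain matches the other; composition fails here.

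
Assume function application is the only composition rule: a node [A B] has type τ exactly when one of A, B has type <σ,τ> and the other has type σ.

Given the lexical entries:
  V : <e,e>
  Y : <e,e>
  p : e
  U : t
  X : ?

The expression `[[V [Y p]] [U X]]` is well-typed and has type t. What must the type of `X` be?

<t,<e,t>>

[[V [Y p]] [U X]] is required to be t. [V [Y p]] : e cannot yield t as functor, so [U X] : <e,t>.
[U X] is required to be <e,t>. U : t cannot yield <e,t> as functor, so X : <t,<e,t>>.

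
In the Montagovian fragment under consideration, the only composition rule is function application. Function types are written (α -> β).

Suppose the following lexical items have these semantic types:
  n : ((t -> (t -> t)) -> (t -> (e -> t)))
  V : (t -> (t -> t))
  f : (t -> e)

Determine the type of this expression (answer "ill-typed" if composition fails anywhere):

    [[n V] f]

ill-typed

At [n V], n : ((t -> (t -> t)) -> (t -> (e -> t))) takes V : (t -> (t -> t)), giving (t -> (e -> t)).
[[n V] f]: (t -> (e -> t)) and (t -> e) cannot combine by function application — type clash.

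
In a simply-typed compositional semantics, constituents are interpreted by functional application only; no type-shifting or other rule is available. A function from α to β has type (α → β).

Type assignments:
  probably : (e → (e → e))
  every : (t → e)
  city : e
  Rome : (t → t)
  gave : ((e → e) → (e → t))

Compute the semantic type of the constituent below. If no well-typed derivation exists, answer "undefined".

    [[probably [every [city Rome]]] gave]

At [city Rome]: neither e nor (t → t) can take the other as argument; the node is ill-typed.

undefined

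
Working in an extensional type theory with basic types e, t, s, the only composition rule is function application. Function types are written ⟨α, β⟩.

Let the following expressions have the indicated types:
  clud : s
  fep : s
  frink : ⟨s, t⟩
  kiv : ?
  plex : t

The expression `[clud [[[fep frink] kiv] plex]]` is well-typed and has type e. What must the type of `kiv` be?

⟨t, ⟨t, ⟨s, e⟩⟩⟩

[clud [[[fep frink] kiv] plex]] is required to be e. clud : s cannot yield e as functor, so [[[fep frink] kiv] plex] : ⟨s, e⟩.
[[[fep frink] kiv] plex] is required to be ⟨s, e⟩. plex : t cannot yield ⟨s, e⟩ as functor, so [[fep frink] kiv] : ⟨t, ⟨s, e⟩⟩.
[[fep frink] kiv] is required to be ⟨t, ⟨s, e⟩⟩. [fep frink] : t cannot yield ⟨t, ⟨s, e⟩⟩ as functor, so kiv : ⟨t, ⟨t, ⟨s, e⟩⟩⟩.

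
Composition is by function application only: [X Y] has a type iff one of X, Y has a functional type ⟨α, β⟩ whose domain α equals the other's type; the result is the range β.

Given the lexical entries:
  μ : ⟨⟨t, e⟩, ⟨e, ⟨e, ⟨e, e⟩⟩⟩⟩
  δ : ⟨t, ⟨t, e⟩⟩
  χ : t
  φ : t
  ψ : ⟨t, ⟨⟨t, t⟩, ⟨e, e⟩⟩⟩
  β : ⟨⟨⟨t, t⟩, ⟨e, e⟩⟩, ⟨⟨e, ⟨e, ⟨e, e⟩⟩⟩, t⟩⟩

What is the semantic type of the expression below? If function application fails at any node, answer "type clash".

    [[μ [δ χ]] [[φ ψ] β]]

[δ χ]: functor δ : ⟨t, ⟨t, e⟩⟩, argument χ : t; result ⟨t, e⟩.
[μ [δ χ]]: functor μ : ⟨⟨t, e⟩, ⟨e, ⟨e, ⟨e, e⟩⟩⟩⟩, argument [δ χ] : ⟨t, e⟩; result ⟨e, ⟨e, ⟨e, e⟩⟩⟩.
[φ ψ]: functor ψ : ⟨t, ⟨⟨t, t⟩, ⟨e, e⟩⟩⟩, argument φ : t; result ⟨⟨t, t⟩, ⟨e, e⟩⟩.
[[φ ψ] β]: functor β : ⟨⟨⟨t, t⟩, ⟨e, e⟩⟩, ⟨⟨e, ⟨e, ⟨e, e⟩⟩⟩, t⟩⟩, argument [φ ψ] : ⟨⟨t, t⟩, ⟨e, e⟩⟩; result ⟨⟨e, ⟨e, ⟨e, e⟩⟩⟩, t⟩.
[[μ [δ χ]] [[φ ψ] β]]: functor [[φ ψ] β] : ⟨⟨e, ⟨e, ⟨e, e⟩⟩⟩, t⟩, argument [μ [δ χ]] : ⟨e, ⟨e, ⟨e, e⟩⟩⟩; result t.

t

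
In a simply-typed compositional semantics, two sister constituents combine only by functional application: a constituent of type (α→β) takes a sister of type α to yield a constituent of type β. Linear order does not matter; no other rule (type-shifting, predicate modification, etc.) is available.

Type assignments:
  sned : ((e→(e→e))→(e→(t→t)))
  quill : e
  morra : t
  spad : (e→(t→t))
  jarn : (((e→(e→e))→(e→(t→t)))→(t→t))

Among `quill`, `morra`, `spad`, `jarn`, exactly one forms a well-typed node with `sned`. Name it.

quill : e — neither side's domain matches the other.
morra : t — neither side's domain matches the other.
spad : (e→(t→t)) — neither side's domain matches the other.
jarn — combines: jarn : (((e→(e→e))→(e→(t→t)))→(t→t)) takes sned : ((e→(e→e))→(e→(t→t))) as argument, giving (t→t).

jarn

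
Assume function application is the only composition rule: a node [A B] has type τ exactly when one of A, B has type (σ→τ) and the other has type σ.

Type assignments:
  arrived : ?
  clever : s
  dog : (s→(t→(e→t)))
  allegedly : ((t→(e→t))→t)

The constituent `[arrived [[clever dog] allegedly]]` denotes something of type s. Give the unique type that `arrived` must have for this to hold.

[arrived [[clever dog] allegedly]] is required to be s. [[clever dog] allegedly] : t cannot yield s as functor, so arrived : (t→s).

(t→s)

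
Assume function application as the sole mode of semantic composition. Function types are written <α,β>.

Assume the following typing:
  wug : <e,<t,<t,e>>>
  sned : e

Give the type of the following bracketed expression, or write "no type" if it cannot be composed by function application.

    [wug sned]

<t,<t,e>>

At [wug sned], wug : <e,<t,<t,e>>> takes sned : e, giving <t,<t,e>>.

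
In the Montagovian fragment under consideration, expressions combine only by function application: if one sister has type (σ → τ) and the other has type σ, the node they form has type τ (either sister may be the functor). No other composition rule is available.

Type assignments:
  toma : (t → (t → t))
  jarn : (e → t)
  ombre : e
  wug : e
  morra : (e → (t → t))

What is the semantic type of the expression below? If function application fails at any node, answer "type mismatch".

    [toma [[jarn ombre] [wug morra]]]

(t → t)

[jarn ombre]: (e → t) applied to e yields t.
[wug morra]: (e → (t → t)) applied to e yields (t → t).
[[jarn ombre] [wug morra]]: (t → t) applied to t yields t.
[toma [[jarn ombre] [wug morra]]]: (t → (t → t)) applied to t yields (t → t).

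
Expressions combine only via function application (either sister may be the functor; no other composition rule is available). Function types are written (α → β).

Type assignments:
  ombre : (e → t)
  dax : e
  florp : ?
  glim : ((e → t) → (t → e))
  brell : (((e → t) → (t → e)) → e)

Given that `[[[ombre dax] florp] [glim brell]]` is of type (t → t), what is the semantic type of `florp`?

(t → (e → (t → t)))

At [[[ombre dax] florp] [glim brell]] (required: (t → t)): [glim brell] is e, which is not a function with range (t → t); hence [[ombre dax] florp] is the functor — type (e → (t → t)).
At [[ombre dax] florp] (required: (e → (t → t))): [ombre dax] is t, which is not a function with range (e → (t → t)); hence florp is the functor — type (t → (e → (t → t))).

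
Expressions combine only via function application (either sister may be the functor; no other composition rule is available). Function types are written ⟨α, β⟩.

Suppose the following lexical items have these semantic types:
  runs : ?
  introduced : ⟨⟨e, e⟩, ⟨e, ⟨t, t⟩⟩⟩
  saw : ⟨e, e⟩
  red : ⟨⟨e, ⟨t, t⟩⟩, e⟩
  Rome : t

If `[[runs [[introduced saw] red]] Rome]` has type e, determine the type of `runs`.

⟨e, ⟨t, e⟩⟩

For [[runs [[introduced saw] red]] Rome] to have type e with Rome of type t, [runs [[introduced saw] red]] must be the function: [runs [[introduced saw] red]] : ⟨t, e⟩.
For [runs [[introduced saw] red]] to have type ⟨t, e⟩ with [[introduced saw] red] of type e, runs must be the function: runs : ⟨e, ⟨t, e⟩⟩.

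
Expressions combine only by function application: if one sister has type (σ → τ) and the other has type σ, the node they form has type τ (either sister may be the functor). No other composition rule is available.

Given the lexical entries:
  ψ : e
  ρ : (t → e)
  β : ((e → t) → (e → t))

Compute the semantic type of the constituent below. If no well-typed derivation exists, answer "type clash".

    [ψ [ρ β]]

type clash

At [ρ β]: neither (t → e) nor ((e → t) → (e → t)) can take the other as argument; the node is ill-typed.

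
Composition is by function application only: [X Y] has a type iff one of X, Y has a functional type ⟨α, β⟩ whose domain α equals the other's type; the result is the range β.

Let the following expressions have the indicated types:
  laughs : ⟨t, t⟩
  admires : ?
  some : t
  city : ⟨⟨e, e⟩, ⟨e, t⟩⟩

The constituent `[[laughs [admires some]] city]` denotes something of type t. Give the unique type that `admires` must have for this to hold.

For [[laughs [admires some]] city] to have type t with city of type ⟨⟨e, e⟩, ⟨e, t⟩⟩, [laughs [admires some]] must be the function: [laughs [admires some]] : ⟨⟨⟨e, e⟩, ⟨e, t⟩⟩, t⟩.
For [laughs [admires some]] to have type ⟨⟨⟨e, e⟩, ⟨e, t⟩⟩, t⟩ with laughs of type ⟨t, t⟩, [admires some] must be the function: [admires some] : ⟨⟨t, t⟩, ⟨⟨⟨e, e⟩, ⟨e, t⟩⟩, t⟩⟩.
For [admires some] to have type ⟨⟨t, t⟩, ⟨⟨⟨e, e⟩, ⟨e, t⟩⟩, t⟩⟩ with some of type t, admires must be the function: admires : ⟨t, ⟨⟨t, t⟩, ⟨⟨⟨e, e⟩, ⟨e, t⟩⟩, t⟩⟩⟩.

⟨t, ⟨⟨t, t⟩, ⟨⟨⟨e, e⟩, ⟨e, t⟩⟩, t⟩⟩⟩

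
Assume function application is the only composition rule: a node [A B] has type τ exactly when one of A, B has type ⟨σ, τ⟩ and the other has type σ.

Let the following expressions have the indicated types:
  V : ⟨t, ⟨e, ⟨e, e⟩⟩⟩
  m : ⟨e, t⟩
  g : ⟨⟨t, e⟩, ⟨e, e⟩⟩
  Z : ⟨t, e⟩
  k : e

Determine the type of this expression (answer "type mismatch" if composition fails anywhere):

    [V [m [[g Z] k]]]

⟨e, ⟨e, e⟩⟩

[g Z]: g is ⟨⟨t, e⟩, ⟨e, e⟩⟩, Z is ⟨t, e⟩; result ⟨e, e⟩.
[[g Z] k]: [g Z] is ⟨e, e⟩, k is e; result e.
[m [[g Z] k]]: m is ⟨e, t⟩, [[g Z] k] is e; result t.
[V [m [[g Z] k]]]: V is ⟨t, ⟨e, ⟨e, e⟩⟩⟩, [m [[g Z] k]] is t; result ⟨e, ⟨e, e⟩⟩.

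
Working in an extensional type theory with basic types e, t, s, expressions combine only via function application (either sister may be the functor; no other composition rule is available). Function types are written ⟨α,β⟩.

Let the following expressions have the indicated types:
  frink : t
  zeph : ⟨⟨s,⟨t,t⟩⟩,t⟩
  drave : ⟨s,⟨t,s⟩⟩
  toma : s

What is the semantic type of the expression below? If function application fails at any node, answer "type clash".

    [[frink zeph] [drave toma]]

[frink zeph]: t with ⟨⟨s,⟨t,t⟩⟩,t⟩ — neither is a function whose domain matches the other; composition fails here.

type clash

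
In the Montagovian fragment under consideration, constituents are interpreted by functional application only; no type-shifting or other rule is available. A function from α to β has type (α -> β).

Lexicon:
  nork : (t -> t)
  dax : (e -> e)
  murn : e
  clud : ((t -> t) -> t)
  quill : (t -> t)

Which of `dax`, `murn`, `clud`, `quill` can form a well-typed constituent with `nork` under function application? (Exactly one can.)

dax : (e -> e) — no; nork wants t, and dax wants e.
murn : e — no; nork wants t, and murn wants nothing (atomic).
clud — combines: clud : ((t -> t) -> t) takes nork : (t -> t) as argument, giving t.
quill : (t -> t) — no; nork wants t, and quill wants t.

clud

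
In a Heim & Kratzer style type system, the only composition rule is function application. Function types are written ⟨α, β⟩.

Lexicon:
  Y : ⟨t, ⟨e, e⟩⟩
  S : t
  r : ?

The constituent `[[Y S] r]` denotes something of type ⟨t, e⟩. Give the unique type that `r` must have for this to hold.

[[Y S] r] is required to be ⟨t, e⟩. [Y S] : ⟨e, e⟩ cannot yield ⟨t, e⟩ as functor, so r : ⟨⟨e, e⟩, ⟨t, e⟩⟩.

⟨⟨e, e⟩, ⟨t, e⟩⟩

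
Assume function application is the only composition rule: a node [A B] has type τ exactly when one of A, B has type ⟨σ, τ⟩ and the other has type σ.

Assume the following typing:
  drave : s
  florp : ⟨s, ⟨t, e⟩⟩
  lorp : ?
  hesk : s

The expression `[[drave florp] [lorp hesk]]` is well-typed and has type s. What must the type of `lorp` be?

[[drave florp] [lorp hesk]] is required to be s. [drave florp] : ⟨t, e⟩ cannot yield s as functor, so [lorp hesk] : ⟨⟨t, e⟩, s⟩.
[lorp hesk] is required to be ⟨⟨t, e⟩, s⟩. hesk : s cannot yield ⟨⟨t, e⟩, s⟩ as functor, so lorp : ⟨s, ⟨⟨t, e⟩, s⟩⟩.

⟨s, ⟨⟨t, e⟩, s⟩⟩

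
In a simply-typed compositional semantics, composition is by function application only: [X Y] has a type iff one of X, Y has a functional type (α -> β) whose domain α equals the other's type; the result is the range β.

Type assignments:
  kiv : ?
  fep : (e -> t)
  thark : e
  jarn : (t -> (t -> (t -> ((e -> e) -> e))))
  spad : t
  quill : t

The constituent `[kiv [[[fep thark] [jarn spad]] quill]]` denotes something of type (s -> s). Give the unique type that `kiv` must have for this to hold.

(((e -> e) -> e) -> (s -> s))

[kiv [[[fep thark] [jarn spad]] quill]] must have type (s -> s). The sister [[[fep thark] [jarn spad]] quill] has type ((e -> e) -> e); that is not a function onto (s -> s), so kiv must be the functor, of type (((e -> e) -> e) -> (s -> s)).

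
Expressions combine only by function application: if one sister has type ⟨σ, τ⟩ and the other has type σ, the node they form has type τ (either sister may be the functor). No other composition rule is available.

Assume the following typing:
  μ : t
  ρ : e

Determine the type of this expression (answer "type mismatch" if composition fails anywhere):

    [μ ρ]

At [μ ρ]: neither t nor e can take the other as argument; the node is ill-typed.

type mismatch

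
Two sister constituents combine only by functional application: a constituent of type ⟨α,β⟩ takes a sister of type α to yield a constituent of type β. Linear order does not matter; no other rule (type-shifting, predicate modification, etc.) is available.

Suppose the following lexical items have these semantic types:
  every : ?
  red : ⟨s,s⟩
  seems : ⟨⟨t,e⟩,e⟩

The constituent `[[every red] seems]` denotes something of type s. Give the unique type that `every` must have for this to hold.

[[every red] seems] must have type s. The sister seems has type ⟨⟨t,e⟩,e⟩; that is not a function onto s, so [every red] must be the functor, of type ⟨⟨⟨t,e⟩,e⟩,s⟩.
[every red] must have type ⟨⟨⟨t,e⟩,e⟩,s⟩. The sister red has type ⟨s,s⟩; that is not a function onto ⟨⟨⟨t,e⟩,e⟩,s⟩, so every must be the functor, of type ⟨⟨s,s⟩,⟨⟨⟨t,e⟩,e⟩,s⟩⟩.

⟨⟨s,s⟩,⟨⟨⟨t,e⟩,e⟩,s⟩⟩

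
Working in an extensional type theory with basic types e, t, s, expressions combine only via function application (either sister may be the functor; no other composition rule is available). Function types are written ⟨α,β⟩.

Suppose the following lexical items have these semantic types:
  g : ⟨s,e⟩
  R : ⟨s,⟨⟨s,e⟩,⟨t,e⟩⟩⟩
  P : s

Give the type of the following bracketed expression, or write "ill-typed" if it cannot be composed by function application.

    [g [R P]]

⟨t,e⟩

[R P] — R of type ⟨s,⟨⟨s,e⟩,⟨t,e⟩⟩⟩ combines with P of type s: type ⟨⟨s,e⟩,⟨t,e⟩⟩.
[g [R P]] — [R P] of type ⟨⟨s,e⟩,⟨t,e⟩⟩ combines with g of type ⟨s,e⟩: type ⟨t,e⟩.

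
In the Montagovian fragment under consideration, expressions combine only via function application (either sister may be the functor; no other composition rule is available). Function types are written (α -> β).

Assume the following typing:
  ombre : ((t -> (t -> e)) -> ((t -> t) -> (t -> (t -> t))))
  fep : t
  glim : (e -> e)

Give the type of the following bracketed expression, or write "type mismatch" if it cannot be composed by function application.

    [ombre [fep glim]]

At [fep glim]: neither t nor (e -> e) can take the other as argument; the node is ill-typed.

type mismatch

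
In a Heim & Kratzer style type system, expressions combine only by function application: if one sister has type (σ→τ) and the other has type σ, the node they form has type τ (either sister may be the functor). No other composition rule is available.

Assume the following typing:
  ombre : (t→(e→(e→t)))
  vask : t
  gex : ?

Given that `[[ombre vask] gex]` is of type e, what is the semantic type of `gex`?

((e→(e→t))→e)

[[ombre vask] gex] is required to be e. [ombre vask] : (e→(e→t)) cannot yield e as functor, so gex : ((e→(e→t))→e).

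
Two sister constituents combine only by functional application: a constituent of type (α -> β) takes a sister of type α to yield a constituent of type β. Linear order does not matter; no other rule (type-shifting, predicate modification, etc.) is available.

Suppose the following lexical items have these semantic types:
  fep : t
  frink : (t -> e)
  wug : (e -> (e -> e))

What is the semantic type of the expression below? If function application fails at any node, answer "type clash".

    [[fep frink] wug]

(e -> e)

At [fep frink], frink : (t -> e) takes fep : t, giving e.
At [[fep frink] wug], wug : (e -> (e -> e)) takes [fep frink] : e, giving (e -> e).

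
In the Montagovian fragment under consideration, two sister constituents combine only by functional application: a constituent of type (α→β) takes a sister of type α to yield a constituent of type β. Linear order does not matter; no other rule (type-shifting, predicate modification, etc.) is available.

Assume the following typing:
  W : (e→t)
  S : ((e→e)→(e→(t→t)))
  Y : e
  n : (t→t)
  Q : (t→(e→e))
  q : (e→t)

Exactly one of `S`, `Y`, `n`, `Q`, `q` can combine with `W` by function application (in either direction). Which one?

S : ((e→e)→(e→(t→t))) — W needs e; S needs (e→e); neither fits.
Y — combines: W : (e→t) takes Y : e as argument, giving t.
n : (t→t) — W needs e; n needs t; neither fits.
Q : (t→(e→e)) — W needs e; Q needs t; neither fits.
q : (e→t) — W needs e; q needs e; neither fits.

Y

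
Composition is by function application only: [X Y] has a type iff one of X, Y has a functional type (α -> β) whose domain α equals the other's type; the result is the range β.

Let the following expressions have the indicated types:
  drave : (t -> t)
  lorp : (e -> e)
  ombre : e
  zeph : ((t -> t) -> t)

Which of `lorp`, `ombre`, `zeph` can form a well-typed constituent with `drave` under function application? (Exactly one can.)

zeph

lorp : (e -> e) — drave needs t; lorp needs e; neither fits.
ombre : e — drave needs t; ombre needs nothing (atomic); neither fits.
zeph — combines: zeph : ((t -> t) -> t) takes drave : (t -> t) as argument, giving t.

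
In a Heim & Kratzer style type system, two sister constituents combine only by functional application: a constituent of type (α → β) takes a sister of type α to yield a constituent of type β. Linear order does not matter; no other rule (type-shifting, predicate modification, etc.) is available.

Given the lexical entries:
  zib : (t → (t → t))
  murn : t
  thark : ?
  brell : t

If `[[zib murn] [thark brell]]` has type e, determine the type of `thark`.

[[zib murn] [thark brell]] must have type e. The sister [zib murn] has type (t → t); that is not a function onto e, so [thark brell] must be the functor, of type ((t → t) → e).
[thark brell] must have type ((t → t) → e). The sister brell has type t; that is not a function onto ((t → t) → e), so thark must be the functor, of type (t → ((t → t) → e)).

(t → ((t → t) → e))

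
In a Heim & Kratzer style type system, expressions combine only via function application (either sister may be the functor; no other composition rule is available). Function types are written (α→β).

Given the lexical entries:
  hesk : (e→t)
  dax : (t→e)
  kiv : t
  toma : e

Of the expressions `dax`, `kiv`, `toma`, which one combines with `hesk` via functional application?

dax : (t→e) — hesk needs e; dax needs t; neither fits.
kiv : t — hesk needs e; kiv needs nothing (atomic); neither fits.
toma — combines: hesk : (e→t) takes toma : e as argument, giving t.

toma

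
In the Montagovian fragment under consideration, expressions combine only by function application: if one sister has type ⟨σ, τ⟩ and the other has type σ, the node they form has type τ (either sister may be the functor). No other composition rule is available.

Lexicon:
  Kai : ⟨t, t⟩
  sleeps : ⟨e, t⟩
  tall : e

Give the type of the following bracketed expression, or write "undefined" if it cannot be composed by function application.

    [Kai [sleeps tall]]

[sleeps tall]: functor sleeps : ⟨e, t⟩, argument tall : e; result t.
[Kai [sleeps tall]]: functor Kai : ⟨t, t⟩, argument [sleeps tall] : t; result t.

t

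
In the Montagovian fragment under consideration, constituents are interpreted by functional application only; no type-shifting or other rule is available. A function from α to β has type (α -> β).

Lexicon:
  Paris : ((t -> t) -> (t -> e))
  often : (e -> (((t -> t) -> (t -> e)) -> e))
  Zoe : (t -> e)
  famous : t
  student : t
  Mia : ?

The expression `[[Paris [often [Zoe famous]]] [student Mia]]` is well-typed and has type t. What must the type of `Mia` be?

(t -> (e -> t))

For [[Paris [often [Zoe famous]]] [student Mia]] to have type t with [Paris [often [Zoe famous]]] of type e, [student Mia] must be the function: [student Mia] : (e -> t).
For [student Mia] to have type (e -> t) with student of type t, Mia must be the function: Mia : (t -> (e -> t)).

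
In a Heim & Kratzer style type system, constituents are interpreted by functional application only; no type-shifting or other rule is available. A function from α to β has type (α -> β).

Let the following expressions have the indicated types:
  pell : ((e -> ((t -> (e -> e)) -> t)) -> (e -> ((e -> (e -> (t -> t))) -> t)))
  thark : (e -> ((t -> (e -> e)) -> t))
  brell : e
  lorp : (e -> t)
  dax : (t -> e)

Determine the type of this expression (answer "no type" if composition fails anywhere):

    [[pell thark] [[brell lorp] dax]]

At [pell thark], pell : ((e -> ((t -> (e -> e)) -> t)) -> (e -> ((e -> (e -> (t -> t))) -> t))) takes thark : (e -> ((t -> (e -> e)) -> t)), giving (e -> ((e -> (e -> (t -> t))) -> t)).
At [brell lorp], lorp : (e -> t) takes brell : e, giving t.
At [[brell lorp] dax], dax : (t -> e) takes [brell lorp] : t, giving e.
At [[pell thark] [[brell lorp] dax]], [pell thark] : (e -> ((e -> (e -> (t -> t))) -> t)) takes [[brell lorp] dax] : e, giving ((e -> (e -> (t -> t))) -> t).

((e -> (e -> (t -> t))) -> t)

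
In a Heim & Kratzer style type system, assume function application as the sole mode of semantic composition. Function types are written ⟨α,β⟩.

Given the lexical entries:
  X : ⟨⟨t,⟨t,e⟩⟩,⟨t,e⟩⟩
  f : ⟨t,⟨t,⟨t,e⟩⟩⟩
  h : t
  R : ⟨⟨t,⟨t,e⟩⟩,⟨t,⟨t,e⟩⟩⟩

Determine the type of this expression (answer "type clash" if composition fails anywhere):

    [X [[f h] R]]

At [f h], f : ⟨t,⟨t,⟨t,e⟩⟩⟩ takes h : t, giving ⟨t,⟨t,e⟩⟩.
At [[f h] R], R : ⟨⟨t,⟨t,e⟩⟩,⟨t,⟨t,e⟩⟩⟩ takes [f h] : ⟨t,⟨t,e⟩⟩, giving ⟨t,⟨t,e⟩⟩.
At [X [[f h] R]], X : ⟨⟨t,⟨t,e⟩⟩,⟨t,e⟩⟩ takes [[f h] R] : ⟨t,⟨t,e⟩⟩, giving ⟨t,e⟩.

⟨t,e⟩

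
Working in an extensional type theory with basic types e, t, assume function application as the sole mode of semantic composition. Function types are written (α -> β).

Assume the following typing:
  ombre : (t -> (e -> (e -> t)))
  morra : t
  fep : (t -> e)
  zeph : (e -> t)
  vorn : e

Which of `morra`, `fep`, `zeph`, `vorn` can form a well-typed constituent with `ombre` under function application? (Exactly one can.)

morra

morra — combines: ombre : (t -> (e -> (e -> t))) takes morra : t as argument, giving (e -> (e -> t)).
fep : (t -> e) — ombre needs t; fep needs t; neither fits.
zeph : (e -> t) — ombre needs t; zeph needs e; neither fits.
vorn : e — ombre needs t; vorn needs nothing (atomic); neither fits.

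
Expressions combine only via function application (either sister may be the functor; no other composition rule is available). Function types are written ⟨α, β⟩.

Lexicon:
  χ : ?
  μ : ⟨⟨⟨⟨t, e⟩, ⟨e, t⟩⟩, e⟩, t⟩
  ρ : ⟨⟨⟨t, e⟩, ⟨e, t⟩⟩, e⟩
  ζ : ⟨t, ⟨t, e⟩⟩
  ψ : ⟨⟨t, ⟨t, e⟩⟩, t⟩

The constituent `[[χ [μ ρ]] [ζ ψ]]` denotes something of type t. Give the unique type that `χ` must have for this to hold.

⟨t, ⟨t, t⟩⟩

[[χ [μ ρ]] [ζ ψ]] is required to be t. [ζ ψ] : t cannot yield t as functor, so [χ [μ ρ]] : ⟨t, t⟩.
[χ [μ ρ]] is required to be ⟨t, t⟩. [μ ρ] : t cannot yield ⟨t, t⟩ as functor, so χ : ⟨t, ⟨t, t⟩⟩.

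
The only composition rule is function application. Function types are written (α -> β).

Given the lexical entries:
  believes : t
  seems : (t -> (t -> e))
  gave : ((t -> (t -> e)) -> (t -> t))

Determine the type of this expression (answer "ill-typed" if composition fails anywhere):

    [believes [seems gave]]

[seems gave]: gave is ((t -> (t -> e)) -> (t -> t)), seems is (t -> (t -> e)); result (t -> t).
[believes [seems gave]]: [seems gave] is (t -> t), believes is t; result t.

t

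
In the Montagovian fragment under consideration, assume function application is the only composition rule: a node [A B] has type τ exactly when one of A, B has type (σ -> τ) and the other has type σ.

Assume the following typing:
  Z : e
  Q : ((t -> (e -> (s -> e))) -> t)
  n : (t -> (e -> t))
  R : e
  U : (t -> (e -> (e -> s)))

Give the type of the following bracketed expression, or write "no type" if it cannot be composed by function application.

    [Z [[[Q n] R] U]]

At [Q n]: neither ((t -> (e -> (s -> e))) -> t) nor (t -> (e -> t)) can take the other as argument; the node is ill-typed.

no type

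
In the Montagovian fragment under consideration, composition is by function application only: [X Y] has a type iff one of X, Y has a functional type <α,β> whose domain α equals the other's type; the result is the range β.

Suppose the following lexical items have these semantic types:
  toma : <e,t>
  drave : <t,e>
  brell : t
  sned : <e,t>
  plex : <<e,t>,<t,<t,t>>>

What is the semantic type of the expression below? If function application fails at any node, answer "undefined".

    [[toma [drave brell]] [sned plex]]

[drave brell]: <t,e> applied to t yields e.
[toma [drave brell]]: <e,t> applied to e yields t.
[sned plex]: <<e,t>,<t,<t,t>>> applied to <e,t> yields <t,<t,t>>.
[[toma [drave brell]] [sned plex]]: <t,<t,t>> applied to t yields <t,t>.

<t,t>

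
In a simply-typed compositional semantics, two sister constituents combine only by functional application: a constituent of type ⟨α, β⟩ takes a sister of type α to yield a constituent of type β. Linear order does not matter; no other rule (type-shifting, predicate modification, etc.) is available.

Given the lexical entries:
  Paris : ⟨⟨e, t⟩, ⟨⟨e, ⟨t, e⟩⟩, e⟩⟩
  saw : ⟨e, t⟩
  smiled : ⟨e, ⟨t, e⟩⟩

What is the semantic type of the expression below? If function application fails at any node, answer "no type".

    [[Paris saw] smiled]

e

[Paris saw]: Paris is ⟨⟨e, t⟩, ⟨⟨e, ⟨t, e⟩⟩, e⟩⟩, saw is ⟨e, t⟩; result ⟨⟨e, ⟨t, e⟩⟩, e⟩.
[[Paris saw] smiled]: [Paris saw] is ⟨⟨e, ⟨t, e⟩⟩, e⟩, smiled is ⟨e, ⟨t, e⟩⟩; result e.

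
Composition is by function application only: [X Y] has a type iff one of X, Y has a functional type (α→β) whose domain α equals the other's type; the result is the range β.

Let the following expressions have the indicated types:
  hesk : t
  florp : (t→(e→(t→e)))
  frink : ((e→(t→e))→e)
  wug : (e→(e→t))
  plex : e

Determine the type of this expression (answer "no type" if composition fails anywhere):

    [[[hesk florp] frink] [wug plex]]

At [hesk florp], florp : (t→(e→(t→e))) takes hesk : t, giving (e→(t→e)).
At [[hesk florp] frink], frink : ((e→(t→e))→e) takes [hesk florp] : (e→(t→e)), giving e.
At [wug plex], wug : (e→(e→t)) takes plex : e, giving (e→t).
At [[[hesk florp] frink] [wug plex]], [wug plex] : (e→t) takes [[hesk florp] frink] : e, giving t.

t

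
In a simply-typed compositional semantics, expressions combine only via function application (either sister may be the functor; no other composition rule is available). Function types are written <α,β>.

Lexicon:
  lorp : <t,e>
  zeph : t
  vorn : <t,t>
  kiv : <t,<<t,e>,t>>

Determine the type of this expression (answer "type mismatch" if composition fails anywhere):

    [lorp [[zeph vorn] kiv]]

[zeph vorn]: vorn is <t,t>, zeph is t; result t.
[[zeph vorn] kiv]: kiv is <t,<<t,e>,t>>, [zeph vorn] is t; result <<t,e>,t>.
[lorp [[zeph vorn] kiv]]: [[zeph vorn] kiv] is <<t,e>,t>, lorp is <t,e>; result t.

t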